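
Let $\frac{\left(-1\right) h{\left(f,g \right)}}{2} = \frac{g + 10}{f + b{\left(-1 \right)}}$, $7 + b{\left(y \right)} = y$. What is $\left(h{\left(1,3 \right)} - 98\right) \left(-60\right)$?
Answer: $\frac{39600}{7} \approx 5657.1$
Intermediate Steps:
$b{\left(y \right)} = -7 + y$
$h{\left(f,g \right)} = - \frac{2 \left(10 + g\right)}{-8 + f}$ ($h{\left(f,g \right)} = - 2 \frac{g + 10}{f - 8} = - 2 \frac{10 + g}{f - 8} = - 2 \frac{10 + g}{-8 + f} = - \frac{2 \left(10 + g\right)}{-8 + f}$)
$\left(h{\left(1,3 \right)} - 98\right) \left(-60\right) = \left(\frac{2 \left(-10 - 3\right)}{-8 + 1} - 98\right) \left(-60\right) = \left(\frac{2 \left(-10 - 3\right)}{-7} - 98\right) \left(-60\right) = \left(2 \left(- \frac{1}{7}\right) \left(-13\right) - 98\right) \left(-60\right) = \left(\frac{26}{7} - 98\right) \left(-60\right) = \left(- \frac{660}{7}\right) \left(-60\right) = \frac{39600}{7}$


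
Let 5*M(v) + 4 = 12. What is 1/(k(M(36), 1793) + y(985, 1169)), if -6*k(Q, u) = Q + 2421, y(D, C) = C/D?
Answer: -5910/2379247 ≈ -0.0024840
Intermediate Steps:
M(v) = 8/5 (M(v) = -⅘ + (⅕)*12 = -⅘ + 12/5 = 8/5)
k(Q, u) = -807/2 - Q/6 (k(Q, u) = -(Q + 2421)/6 = -(2421 + Q)/6 = -807/2 - Q/6)
1/(k(M(36), 1793) + y(985, 1169)) = 1/((-807/2 - ⅙*8/5) + 1169/985) = 1/((-807/2 - 4/15) + 1169*(1/985)) = 1/(-12113/30 + 1169/985) = 1/(-2379247/5910) = -5910/2379247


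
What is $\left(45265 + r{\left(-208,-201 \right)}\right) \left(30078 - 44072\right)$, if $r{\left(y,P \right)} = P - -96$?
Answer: $-631969040$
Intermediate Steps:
$r{\left(y,P \right)} = 96 + P$ ($r{\left(y,P \right)} = P + 96 = 96 + P$)
$\left(45265 + r{\left(-208,-201 \right)}\right) \left(30078 - 44072\right) = \left(45265 + \left(96 - 201\right)\right) \left(30078 - 44072\right) = \left(45265 - 105\right) \left(-13994\right) = 45160 \left(-13994\right) = -631969040$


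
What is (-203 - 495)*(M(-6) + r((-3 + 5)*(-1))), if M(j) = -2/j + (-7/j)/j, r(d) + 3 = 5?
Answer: -26873/18 ≈ -1492.9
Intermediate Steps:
r(d) = 2 (r(d) = -3 + 5 = 2)
M(j) = -7/j² - 2/j (M(j) = -2/j - 7/j² = -7/j² - 2/j)
(-203 - 495)*(M(-6) + r((-3 + 5)*(-1))) = (-203 - 495)*((-7 - 2*(-6))/(-6)² + 2) = -698*((-7 + 12)/36 + 2) = -698*((1/36)*5 + 2) = -698*(5/36 + 2) = -698*77/36 = -26873/18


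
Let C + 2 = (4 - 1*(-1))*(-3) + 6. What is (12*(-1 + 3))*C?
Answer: -264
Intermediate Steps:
C = -11 (C = -2 + ((4 - 1*(-1))*(-3) + 6) = -2 + ((4 + 1)*(-3) + 6) = -2 + (5*(-3) + 6) = -2 + (-15 + 6) = -2 - 9 = -11)
(12*(-1 + 3))*C = (12*(-1 + 3))*(-11) = (12*2)*(-11) = 24*(-11) = -264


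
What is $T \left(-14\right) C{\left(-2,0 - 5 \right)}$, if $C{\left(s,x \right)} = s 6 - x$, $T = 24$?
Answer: $2352$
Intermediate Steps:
$C{\left(s,x \right)} = - x + 6 s$ ($C{\left(s,x \right)} = 6 s - x = - x + 6 s$)
$T \left(-14\right) C{\left(-2,0 - 5 \right)} = 24 \left(-14\right) \left(- (0 - 5) + 6 \left(-2\right)\right) = - 336 \left(\left(-1\right) \left(-5\right) - 12\right) = - 336 \left(5 - 12\right) = \left(-336\right) \left(-7\right) = 2352$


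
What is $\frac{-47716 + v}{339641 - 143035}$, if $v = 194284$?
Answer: $\frac{372}{499} \approx 0.74549$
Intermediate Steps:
$\frac{-47716 + v}{339641 - 143035} = \frac{-47716 + 194284}{339641 - 143035} = \frac{146568}{196606} = 146568 \cdot \frac{1}{196606} = \frac{372}{499}$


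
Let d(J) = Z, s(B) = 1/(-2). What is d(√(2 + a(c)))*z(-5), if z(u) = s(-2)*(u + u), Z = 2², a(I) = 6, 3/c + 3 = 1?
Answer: 20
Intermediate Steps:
s(B) = -½
c = -3/2 (c = 3/(-3 + 1) = 3/(-2) = 3*(-½) = -3/2 ≈ -1.5000)
Z = 4
d(J) = 4
z(u) = -u (z(u) = -(u + u)/2 = -u)
d(√(2 + a(c)))*z(-5) = 4*(-1*(-5)) = 4*5 = 20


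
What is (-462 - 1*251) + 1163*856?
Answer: 994815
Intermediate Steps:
(-462 - 1*251) + 1163*856 = (-462 - 251) + 995528 = -713 + 995528 = 994815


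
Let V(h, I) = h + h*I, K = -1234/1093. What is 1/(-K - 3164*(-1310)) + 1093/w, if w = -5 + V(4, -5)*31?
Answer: -4949861535347/2268875483580 ≈ -2.1816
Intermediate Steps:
K = -1234/1093 (K = -1234*1/1093 = -1234/1093 ≈ -1.1290)
V(h, I) = h + I*h
w = -501 (w = -5 + (4*(1 - 5))*31 = -5 + (4*(-4))*31 = -5 - 16*31 = -5 - 496 = -501)
1/(-K - 3164*(-1310)) + 1093/w = 1/(-1*(-1234/1093) - 3164*(-1310)) + 1093/(-501) = -1/1310/(1234/1093 - 3164) + 1093*(-1/501) = -1/1310/(-3457018/1093) - 1093/501 = -1093/3457018*(-1/1310) - 1093/501 = 1093/4528693580 - 1093/501 = -4949861535347/2268875483580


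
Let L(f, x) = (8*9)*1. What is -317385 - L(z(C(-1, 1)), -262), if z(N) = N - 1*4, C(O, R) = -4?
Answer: -317457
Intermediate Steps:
z(N) = -4 + N (z(N) = N - 4 = -4 + N)
L(f, x) = 72 (L(f, x) = 72*1 = 72)
-317385 - L(z(C(-1, 1)), -262) = -317385 - 1*72 = -317385 - 72 = -317457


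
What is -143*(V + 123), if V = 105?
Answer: -32604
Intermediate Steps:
-143*(V + 123) = -143*(105 + 123) = -143*228 = -32604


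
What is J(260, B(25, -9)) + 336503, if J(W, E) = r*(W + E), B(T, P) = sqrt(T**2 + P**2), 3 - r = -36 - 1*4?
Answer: 347683 + 43*sqrt(706) ≈ 3.4883e+5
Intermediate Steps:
r = 43 (r = 3 - (-36 - 1*4) = 3 - (-36 - 4) = 3 - 1*(-40) = 3 + 40 = 43)
B(T, P) = sqrt(P**2 + T**2)
J(W, E) = 43*E + 43*W (J(W, E) = 43*(W + E) = 43*(E + W) = 43*E + 43*W)
J(260, B(25, -9)) + 336503 = (43*sqrt((-9)**2 + 25**2) + 43*260) + 336503 = (43*sqrt(81 + 625) + 11180) + 336503 = (43*sqrt(706) + 11180) + 336503 = (11180 + 43*sqrt(706)) + 336503 = 347683 + 43*sqrt(706)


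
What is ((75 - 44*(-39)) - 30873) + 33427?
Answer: 4345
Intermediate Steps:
((75 - 44*(-39)) - 30873) + 33427 = ((75 + 1716) - 30873) + 33427 = (1791 - 30873) + 33427 = -29082 + 33427 = 4345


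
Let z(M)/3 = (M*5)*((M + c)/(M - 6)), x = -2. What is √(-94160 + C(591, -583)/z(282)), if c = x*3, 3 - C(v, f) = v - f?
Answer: I*√187200046370/1410 ≈ 306.86*I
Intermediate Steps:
C(v, f) = 3 + f - v (C(v, f) = 3 - (v - f) = 3 + (f - v) = 3 + f - v)
c = -6 (c = -2*3 = -6)
z(M) = 15*M (z(M) = 3*((M*5)*((M - 6)/(M - 6))) = 3*((5*M)*((-6 + M)/(-6 + M))) = 3*((5*M)*1) = 3*(5*M) = 15*M)
√(-94160 + C(591, -583)/z(282)) = √(-94160 + (3 - 583 - 1*591)/((15*282))) = √(-94160 + (3 - 583 - 591)/4230) = √(-94160 - 1171*1/4230) = √(-94160 - 1171/4230) = √(-398297971/4230) = I*√187200046370/1410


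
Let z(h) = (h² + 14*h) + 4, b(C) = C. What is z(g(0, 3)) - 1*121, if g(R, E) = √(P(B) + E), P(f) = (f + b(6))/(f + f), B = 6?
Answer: -85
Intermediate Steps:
P(f) = (6 + f)/(2*f) (P(f) = (f + 6)/(f + f) = (6 + f)/((2*f)) = (6 + f)*(1/(2*f)) = (6 + f)/(2*f))
g(R, E) = √(1 + E) (g(R, E) = √((½)*(6 + 6)/6 + E) = √((½)*(⅙)*12 + E) = √(1 + E))
z(h) = 4 + h² + 14*h
z(g(0, 3)) - 1*121 = (4 + (√(1 + 3))² + 14*√(1 + 3)) - 1*121 = (4 + (√4)² + 14*√4) - 121 = (4 + 2² + 14*2) - 121 = (4 + 4 + 28) - 121 = 36 - 121 = -85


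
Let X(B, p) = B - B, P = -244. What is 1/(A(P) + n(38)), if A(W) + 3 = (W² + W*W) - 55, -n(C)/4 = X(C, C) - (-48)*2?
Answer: 1/118630 ≈ 8.4296e-6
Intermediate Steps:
X(B, p) = 0
n(C) = -384 (n(C) = -4*(0 - (-48)*2) = -4*(0 - 1*(-96)) = -4*(0 + 96) = -4*96 = -384)
A(W) = -58 + 2*W² (A(W) = -3 + ((W² + W*W) - 55) = -3 + ((W² + W²) - 55) = -3 + (2*W² - 55) = -3 + (-55 + 2*W²) = -58 + 2*W²)
1/(A(P) + n(38)) = 1/((-58 + 2*(-244)²) - 384) = 1/((-58 + 2*59536) - 384) = 1/((-58 + 119072) - 384) = 1/(119014 - 384) = 1/118630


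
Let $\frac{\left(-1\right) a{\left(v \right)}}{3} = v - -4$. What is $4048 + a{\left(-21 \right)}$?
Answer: $4099$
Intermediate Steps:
$a{\left(v \right)} = -12 - 3 v$ ($a{\left(v \right)} = - 3 \left(v - -4\right) = - 3 \left(v + 4\right) = - 3 \left(4 + v\right) = -12 - 3 v$)
$4048 + a{\left(-21 \right)} = 4048 - -51 = 4048 + \left(-12 + 63\right) = 4048 + 51 = 4099$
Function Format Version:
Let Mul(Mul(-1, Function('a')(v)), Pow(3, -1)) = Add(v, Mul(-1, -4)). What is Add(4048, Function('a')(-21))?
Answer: 4099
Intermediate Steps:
Function('a')(v) = Add(-12, Mul(-3, v)) (Function('a')(v) = Mul(-3, Add(v, Mul(-1, -4))) = Mul(-3, Add(v, 4)) = Mul(-3, Add(4, v)) = Add(-12, Mul(-3, v)))
Add(4048, Function('a')(-21)) = Add(4048, Add(-12, Mul(-3, -21))) = Add(4048, Add(-12, 63)) = Add(4048, 51) = 4099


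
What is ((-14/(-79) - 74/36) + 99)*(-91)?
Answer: -12567737/1422 ≈ -8838.1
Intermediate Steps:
((-14/(-79) - 74/36) + 99)*(-91) = ((-14*(-1/79) - 74*1/36) + 99)*(-91) = ((14/79 - 37/18) + 99)*(-91) = (-2671/1422 + 99)*(-91) = (138107/1422)*(-91) = -12567737/1422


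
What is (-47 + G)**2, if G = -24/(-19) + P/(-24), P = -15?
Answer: 47018449/23104 ≈ 2035.1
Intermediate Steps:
G = 287/152 (G = -24/(-19) - 15/(-24) = -24*(-1/19) - 15*(-1/24) = 24/19 + 5/8 = 287/152 ≈ 1.8882)
(-47 + G)**2 = (-47 + 287/152)**2 = (-6857/152)**2 = 47018449/23104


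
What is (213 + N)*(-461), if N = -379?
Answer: 76526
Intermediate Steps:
(213 + N)*(-461) = (213 - 379)*(-461) = -166*(-461) = 76526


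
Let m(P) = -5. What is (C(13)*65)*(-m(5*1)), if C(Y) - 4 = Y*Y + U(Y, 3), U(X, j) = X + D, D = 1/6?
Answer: 363025/6 ≈ 60504.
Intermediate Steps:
D = 1/6 ≈ 0.16667
U(X, j) = 1/6 + X (U(X, j) = X + 1/6 = 1/6 + X)
C(Y) = 25/6 + Y + Y**2 (C(Y) = 4 + (Y*Y + (1/6 + Y)) = 4 + (Y**2 + (1/6 + Y)) = 4 + (1/6 + Y + Y**2) = 25/6 + Y + Y**2)
(C(13)*65)*(-m(5*1)) = ((25/6 + 13 + 13**2)*65)*(-1*(-5)) = ((25/6 + 13 + 169)*65)*5 = ((1117/6)*65)*5 = (72605/6)*5 = 363025/6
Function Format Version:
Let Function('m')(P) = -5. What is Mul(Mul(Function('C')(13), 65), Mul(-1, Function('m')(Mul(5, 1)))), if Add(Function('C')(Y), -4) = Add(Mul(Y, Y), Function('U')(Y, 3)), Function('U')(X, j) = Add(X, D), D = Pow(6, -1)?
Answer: Rational(363025, 6) ≈ 60504.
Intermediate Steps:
D = Rational(1, 6) ≈ 0.16667
Function('U')(X, j) = Add(Rational(1, 6), X) (Function('U')(X, j) = Add(X, Rational(1, 6)) = Add(Rational(1, 6), X))
Function('C')(Y) = Add(Rational(25, 6), Y, Pow(Y, 2)) (Function('C')(Y) = Add(4, Add(Mul(Y, Y), Add(Rational(1, 6), Y))) = Add(4, Add(Pow(Y, 2), Add(Rational(1, 6), Y))) = Add(4, Add(Rational(1, 6), Y, Pow(Y, 2))) = Add(Rational(25, 6), Y, Pow(Y, 2)))
Mul(Mul(Function('C')(13), 65), Mul(-1, Function('m')(Mul(5, 1)))) = Mul(Mul(Add(Rational(25, 6), 13, Pow(13, 2)), 65), Mul(-1, -5)) = Mul(Mul(Add(Rational(25, 6), 13, 169), 65), 5) = Mul(Mul(Rational(1117, 6), 65), 5) = Mul(Rational(72605, 6), 5) = Rational(363025, 6)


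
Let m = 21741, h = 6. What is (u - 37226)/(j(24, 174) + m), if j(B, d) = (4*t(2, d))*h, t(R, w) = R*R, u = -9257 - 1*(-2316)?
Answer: -1523/753 ≈ -2.0226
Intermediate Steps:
u = -6941 (u = -9257 + 2316 = -6941)
t(R, w) = R²
j(B, d) = 96 (j(B, d) = (4*2²)*6 = (4*4)*6 = 16*6 = 96)
(u - 37226)/(j(24, 174) + m) = (-6941 - 37226)/(96 + 21741) = -44167/21837 = -44167*1/21837 = -1523/753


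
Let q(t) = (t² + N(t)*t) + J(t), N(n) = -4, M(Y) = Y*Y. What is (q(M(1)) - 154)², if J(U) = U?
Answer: 24336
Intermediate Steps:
M(Y) = Y²
q(t) = t² - 3*t (q(t) = (t² - 4*t) + t = t² - 3*t)
(q(M(1)) - 154)² = (1²*(-3 + 1²) - 154)² = (1*(-3 + 1) - 154)² = (1*(-2) - 154)² = (-2 - 154)² = (-156)² = 24336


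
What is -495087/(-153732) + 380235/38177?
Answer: 25785074473/1956342188 ≈ 13.180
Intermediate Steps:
-495087/(-153732) + 380235/38177 = -495087*(-1/153732) + 380235*(1/38177) = 165029/51244 + 380235/38177 = 25785074473/1956342188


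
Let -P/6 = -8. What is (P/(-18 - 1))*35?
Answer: -1680/19 ≈ -88.421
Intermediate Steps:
P = 48 (P = -6*(-8) = 48)
(P/(-18 - 1))*35 = (48/(-18 - 1))*35 = (48/(-19))*35 = (48*(-1/19))*35 = -48/19*35 = -1680/19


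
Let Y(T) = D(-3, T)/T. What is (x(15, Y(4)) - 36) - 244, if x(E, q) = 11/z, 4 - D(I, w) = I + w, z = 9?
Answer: -2509/9 ≈ -278.78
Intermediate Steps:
D(I, w) = 4 - I - w (D(I, w) = 4 - (I + w) = 4 + (-I - w) = 4 - I - w)
Y(T) = (7 - T)/T (Y(T) = (4 - 1*(-3) - T)/T = (4 + 3 - T)/T = (7 - T)/T)
x(E, q) = 11/9
(x(15, Y(4)) - 36) - 244 = (11/9 - 36) - 244 = -313/9 - 244 = -2509/9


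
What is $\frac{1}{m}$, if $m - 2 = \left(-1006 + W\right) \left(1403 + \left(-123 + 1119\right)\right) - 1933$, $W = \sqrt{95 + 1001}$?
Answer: $- \frac{2415325}{5827487155329} - \frac{4798 \sqrt{274}}{5827487155329} \approx -4.281 \cdot 10^{-7}$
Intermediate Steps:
$W = 2 \sqrt{274}$ ($W = \sqrt{1096} = 2 \sqrt{274} \approx 33.106$)
$m = -2415325 + 4798 \sqrt{274}$ ($m = 2 + \left(\left(-1006 + 2 \sqrt{274}\right) \left(1403 + \left(-123 + 1119\right)\right) - 1933\right) = 2 + \left(\left(-1006 + 2 \sqrt{274}\right) \left(1403 + 996\right) - 1933\right) = 2 + \left(\left(-1006 + 2 \sqrt{274}\right) 2399 - 1933\right) = 2 - \left(2415327 - 4798 \sqrt{274}\right) = -2415325 + 4798 \sqrt{274} \approx -2.3359 \cdot 10^{6}$)
$\frac{1}{m} = \frac{1}{-2415325 + 4798 \sqrt{274}}$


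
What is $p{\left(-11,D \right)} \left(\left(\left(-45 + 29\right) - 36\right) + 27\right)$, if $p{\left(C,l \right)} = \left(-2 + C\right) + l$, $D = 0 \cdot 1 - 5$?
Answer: $450$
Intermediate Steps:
$D = -5$ ($D = 0 - 5 = -5$)
$p{\left(C,l \right)} = -2 + C + l$
$p{\left(-11,D \right)} \left(\left(\left(-45 + 29\right) - 36\right) + 27\right) = \left(-2 - 11 - 5\right) \left(\left(\left(-45 + 29\right) - 36\right) + 27\right) = - 18 \left(\left(-16 - 36\right) + 27\right) = - 18 \left(-52 + 27\right) = \left(-18\right) \left(-25\right) = 450$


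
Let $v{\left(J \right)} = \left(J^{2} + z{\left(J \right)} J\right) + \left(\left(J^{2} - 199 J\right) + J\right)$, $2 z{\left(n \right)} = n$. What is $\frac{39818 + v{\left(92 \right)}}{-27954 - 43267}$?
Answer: $- \frac{42762}{71221} \approx -0.60041$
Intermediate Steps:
$z{\left(n \right)} = \frac{n}{2}$
$v{\left(J \right)} = - 198 J + \frac{5 J^{2}}{2}$ ($v{\left(J \right)} = \left(J^{2} + \frac{J}{2} J\right) + \left(\left(J^{2} - 199 J\right) + J\right) = \left(J^{2} + \frac{J^{2}}{2}\right) + \left(J^{2} - 198 J\right) = \frac{3 J^{2}}{2} + \left(J^{2} - 198 J\right) = - 198 J + \frac{5 J^{2}}{2}$)
$\frac{39818 + v{\left(92 \right)}}{-27954 - 43267} = \frac{39818 + \frac{1}{2} \cdot 92 \left(-396 + 5 \cdot 92\right)}{-27954 - 43267} = \frac{39818 + \frac{1}{2} \cdot 92 \left(-396 + 460\right)}{-71221} = \left(39818 + \frac{1}{2} \cdot 92 \cdot 64\right) \left(- \frac{1}{71221}\right) = \left(39818 + 2944\right) \left(- \frac{1}{71221}\right) = 42762 \left(- \frac{1}{71221}\right) = - \frac{42762}{71221}$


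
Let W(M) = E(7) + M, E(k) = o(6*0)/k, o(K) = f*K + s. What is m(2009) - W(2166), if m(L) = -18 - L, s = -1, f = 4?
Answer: -29350/7 ≈ -4192.9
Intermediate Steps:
o(K) = -1 + 4*K (o(K) = 4*K - 1 = -1 + 4*K)
E(k) = -1/k (E(k) = (-1 + 4*(6*0))/k = (-1 + 4*0)/k = (-1 + 0)/k = -1/k)
W(M) = -1/7 + M
m(2009) - W(2166) = (-18 - 1*2009) - (-1/7 + 2166) = (-18 - 2009) - 1*15161/7 = -2027 - 15161/7 = -29350/7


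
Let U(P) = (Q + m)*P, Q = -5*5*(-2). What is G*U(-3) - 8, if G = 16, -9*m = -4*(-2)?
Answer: -7096/3 ≈ -2365.3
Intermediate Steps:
m = -8/9 (m = -(-4)*(-2)/9 = -1/9*8 = -8/9 ≈ -0.88889)
Q = 50 (Q = -25*(-2) = 50)
U(P) = 442*P/9 (U(P) = (50 - 8/9)*P = 442*P/9)
G*U(-3) - 8 = 16*((442/9)*(-3)) - 8 = 16*(-442/3) - 8 = -7072/3 - 8 = -7096/3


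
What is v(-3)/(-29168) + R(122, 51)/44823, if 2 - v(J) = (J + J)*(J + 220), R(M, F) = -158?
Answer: -7882217/163424658 ≈ -0.048231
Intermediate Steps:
v(J) = 2 - 2*J*(220 + J) (v(J) = 2 - (J + J)*(J + 220) = 2 - 2*J*(220 + J))
v(-3)/(-29168) + R(122, 51)/44823 = (2 - 440*(-3) - 2*(-3)²)/(-29168) - 158/44823 = (2 + 1320 - 2*9)*(-1/29168) - 158*1/44823 = (2 + 1320 - 18)*(-1/29168) - 158/44823 = 1304*(-1/29168) - 158/44823 = -163/3646 - 158/44823 = -7882217/163424658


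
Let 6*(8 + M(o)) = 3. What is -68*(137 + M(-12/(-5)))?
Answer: -8806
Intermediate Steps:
M(o) = -15/2 (M(o) = -8 + (⅙)*3 = -8 + ½ = -15/2)
-68*(137 + M(-12/(-5))) = -68*(137 - 15/2) = -68*259/2 = -8806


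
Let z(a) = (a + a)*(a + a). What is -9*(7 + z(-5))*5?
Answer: -4815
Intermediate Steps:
z(a) = 4*a² (z(a) = (2*a)*(2*a) = 4*a²)
-9*(7 + z(-5))*5 = -9*(7 + 4*(-5)²)*5 = -9*(7 + 4*25)*5 = -9*(7 + 100)*5 = -9*107*5 = -963*5 = -4815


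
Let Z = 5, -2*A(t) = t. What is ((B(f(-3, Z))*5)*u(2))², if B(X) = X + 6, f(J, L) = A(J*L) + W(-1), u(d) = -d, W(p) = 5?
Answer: 34225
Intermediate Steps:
A(t) = -t/2
f(J, L) = 5 - J*L/2 (f(J, L) = -J*L/2 + 5 = 5 - J*L/2)
B(X) = 6 + X
((B(f(-3, Z))*5)*u(2))² = (((6 + (5 - ½*(-3)*5))*5)*(-1*2))² = (((6 + (5 + 15/2))*5)*(-2))² = (((6 + 25/2)*5)*(-2))² = (((37/2)*5)*(-2))² = ((185/2)*(-2))² = (-185)² = 34225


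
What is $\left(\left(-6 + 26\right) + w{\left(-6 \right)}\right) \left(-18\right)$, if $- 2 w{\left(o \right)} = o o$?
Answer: $-36$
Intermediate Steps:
$w{\left(o \right)} = - \frac{o^{2}}{2}$ ($w{\left(o \right)} = - \frac{o o}{2} = - \frac{o^{2}}{2}$)
$\left(\left(-6 + 26\right) + w{\left(-6 \right)}\right) \left(-18\right) = \left(\left(-6 + 26\right) - \frac{\left(-6\right)^{2}}{2}\right) \left(-18\right) = \left(20 - 18\right) \left(-18\right) = 2 \left(-18\right) = -36$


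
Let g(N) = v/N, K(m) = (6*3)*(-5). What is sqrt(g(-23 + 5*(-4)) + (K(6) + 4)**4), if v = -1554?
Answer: sqrt(101141875606)/43 ≈ 7396.0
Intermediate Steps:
K(m) = -90 (K(m) = 18*(-5) = -90)
g(N) = -1554/N
sqrt(g(-23 + 5*(-4)) + (K(6) + 4)**4) = sqrt(-1554/(-23 + 5*(-4)) + (-90 + 4)**4) = sqrt(-1554/(-23 - 20) + (-86)**4) = sqrt(-1554/(-43) + 54700816) = sqrt(-1554*(-1/43) + 54700816) = sqrt(1554/43 + 54700816) = sqrt(2352136642/43) = sqrt(101141875606)/43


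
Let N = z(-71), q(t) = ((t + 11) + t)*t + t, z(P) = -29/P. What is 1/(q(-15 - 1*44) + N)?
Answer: 71/444063 ≈ 0.00015989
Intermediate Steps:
q(t) = t + t*(11 + 2*t) (q(t) = ((11 + t) + t)*t + t = (11 + 2*t)*t + t = t*(11 + 2*t) + t = t + t*(11 + 2*t))
N = 29/71 (N = -29/(-71) = -29*(-1/71) = 29/71 ≈ 0.40845)
1/(q(-15 - 1*44) + N) = 1/(2*(-15 - 1*44)*(6 + (-15 - 1*44)) + 29/71) = 1/(2*(-15 - 44)*(6 + (-15 - 44)) + 29/71) = 1/(2*(-59)*(6 - 59) + 29/71) = 1/(2*(-59)*(-53) + 29/71) = 1/(6254 + 29/71) = 1/(444063/71) = 71/444063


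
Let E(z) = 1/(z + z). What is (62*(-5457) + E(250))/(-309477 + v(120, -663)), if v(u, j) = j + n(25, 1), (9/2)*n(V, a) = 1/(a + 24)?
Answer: 1522502991/1395629960 ≈ 1.0909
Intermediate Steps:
E(z) = 1/(2*z)
n(V, a) = 2/(9*(24 + a)) (n(V, a) = 2/(9*(a + 24)) = 2/(9*(24 + a)))
v(u, j) = 2/225 + j (v(u, j) = j + 2/(9*(24 + 1)) = j + (2/9)/25 = j + (2/9)*(1/25) = j + 2/225 = 2/225 + j)
(62*(-5457) + E(250))/(-309477 + v(120, -663)) = (62*(-5457) + (1/2)/250)/(-309477 + (2/225 - 663)) = (-338334 + (1/2)*(1/250))/(-309477 - 149173/225) = (-338334 + 1/500)/(-69781498/225) = -169166999/500*(-225/69781498) = 1522502991/1395629960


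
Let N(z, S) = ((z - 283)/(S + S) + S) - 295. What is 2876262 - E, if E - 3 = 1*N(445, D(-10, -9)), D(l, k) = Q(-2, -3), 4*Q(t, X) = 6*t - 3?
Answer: 57531587/20 ≈ 2.8766e+6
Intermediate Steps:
Q(t, X) = -3/4 + 3*t/2 (Q(t, X) = (6*t - 3)/4 = (-3 + 6*t)/4 = -3/4 + 3*t/2)
D(l, k) = -15/4 (D(l, k) = -3/4 + (3/2)*(-2) = -3/4 - 3 = -15/4)
N(z, S) = -295 + S + (-283 + z)/(2*S) (N(z, S) = ((-283 + z)/((2*S)) + S) - 295 = ((-283 + z)*(1/(2*S)) + S) - 295 = ((-283 + z)/(2*S) + S) - 295 = (S + (-283 + z)/(2*S)) - 295 = -295 + S + (-283 + z)/(2*S))
E = -6347/20 (E = 3 + 1*((-283 + 445 + 2*(-15/4)*(-295 - 15/4))/(2*(-15/4))) = 3 + 1*((1/2)*(-4/15)*(-283 + 445 + 2*(-15/4)*(-1195/4))) = 3 + 1*((1/2)*(-4/15)*(-283 + 445 + 17925/8)) = 3 + 1*((1/2)*(-4/15)*(19221/8)) = 3 + 1*(-6407/20) = 3 - 6407/20 = -6347/20 ≈ -317.35)
2876262 - E = 2876262 - 1*(-6347/20) = 2876262 + 6347/20 = 57531587/20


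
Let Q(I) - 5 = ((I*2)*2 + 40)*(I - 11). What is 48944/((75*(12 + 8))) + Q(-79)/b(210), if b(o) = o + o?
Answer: 963733/10500 ≈ 91.784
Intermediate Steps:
b(o) = 2*o
Q(I) = 5 + (-11 + I)*(40 + 4*I) (Q(I) = 5 + ((I*2)*2 + 40)*(I - 11) = 5 + ((2*I)*2 + 40)*(-11 + I) = 5 + (4*I + 40)*(-11 + I) = 5 + (40 + 4*I)*(-11 + I) = 5 + (-11 + I)*(40 + 4*I))
48944/((75*(12 + 8))) + Q(-79)/b(210) = 48944/((75*(12 + 8))) + (-435 - 4*(-79) + 4*(-79)**2)/((2*210)) = 48944/((75*20)) + (-435 + 316 + 4*6241)/420 = 48944/1500 + (-435 + 316 + 24964)*(1/420) = 48944*(1/1500) + 24845*(1/420) = 12236/375 + 4969/84 = 963733/10500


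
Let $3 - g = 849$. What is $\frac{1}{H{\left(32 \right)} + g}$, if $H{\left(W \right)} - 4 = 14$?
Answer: $- \frac{1}{828} \approx -0.0012077$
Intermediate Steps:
$g = -846$ ($g = 3 - 849 = -846$)
$H{\left(W \right)} = 18$ ($H{\left(W \right)} = 4 + 14 = 18$)
$\frac{1}{H{\left(32 \right)} + g} = \frac{1}{18 - 846} = \frac{1}{-828} = - \frac{1}{828}$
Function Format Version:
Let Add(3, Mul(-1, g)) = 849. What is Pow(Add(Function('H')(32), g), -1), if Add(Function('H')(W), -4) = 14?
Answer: Rational(-1, 828) ≈ -0.0012077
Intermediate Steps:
g = -846 (g = Add(3, Mul(-1, 849)) = Add(3, -849) = -846)
Function('H')(W) = 18 (Function('H')(W) = Add(4, 14) = 18)
Pow(Add(Function('H')(32), g), -1) = Pow(Add(18, -846), -1) = Pow(-828, -1) = Rational(-1, 828)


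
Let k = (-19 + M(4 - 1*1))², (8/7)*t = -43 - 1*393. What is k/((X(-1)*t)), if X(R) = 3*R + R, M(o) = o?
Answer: 128/763 ≈ 0.16776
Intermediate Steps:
X(R) = 4*R
t = -763/2 (t = 7*(-43 - 1*393)/8 = 7*(-43 - 393)/8 = (7/8)*(-436) = -763/2 ≈ -381.50)
k = 256 (k = (-19 + (4 - 1*1))² = (-19 + (4 - 1))² = (-19 + 3)² = (-16)² = 256)
k/((X(-1)*t)) = 256/(((4*(-1))*(-763/2))) = 256/((-4*(-763/2))) = 256/1526 = 256*(1/1526) = 128/763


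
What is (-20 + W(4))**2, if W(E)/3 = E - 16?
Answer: 3136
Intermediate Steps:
W(E) = -48 + 3*E (W(E) = 3*(E - 16) = 3*(-16 + E) = -48 + 3*E)
(-20 + W(4))**2 = (-20 + (-48 + 3*4))**2 = (-20 + (-48 + 12))**2 = (-20 - 36)**2 = (-56)**2 = 3136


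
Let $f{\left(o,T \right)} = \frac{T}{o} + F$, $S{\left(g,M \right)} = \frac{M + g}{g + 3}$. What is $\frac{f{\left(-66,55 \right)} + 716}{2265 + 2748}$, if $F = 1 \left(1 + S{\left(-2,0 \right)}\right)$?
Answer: $\frac{4285}{30078} \approx 0.14246$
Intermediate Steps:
$S{\left(g,M \right)} = \frac{M + g}{3 + g}$
$F = -1$ ($F = 1 \left(1 + \frac{0 - 2}{3 - 2}\right) = 1 \left(1 + 1^{-1} \left(-2\right)\right) = 1 \left(1 + 1 \left(-2\right)\right) = 1 \left(1 - 2\right) = 1 \left(-1\right) = -1$)
$f{\left(o,T \right)} = -1 + \frac{T}{o}$ ($f{\left(o,T \right)} = \frac{T}{o} - 1 = -1 + \frac{T}{o}$)
$\frac{f{\left(-66,55 \right)} + 716}{2265 + 2748} = \frac{\frac{55 - -66}{-66} + 716}{2265 + 2748} = \frac{- \frac{55 + 66}{66} + 716}{5013} = \left(\left(- \frac{1}{66}\right) 121 + 716\right) \frac{1}{5013} = \left(- \frac{11}{6} + 716\right) \frac{1}{5013} = \frac{4285}{6} \cdot \frac{1}{5013} = \frac{4285}{30078}$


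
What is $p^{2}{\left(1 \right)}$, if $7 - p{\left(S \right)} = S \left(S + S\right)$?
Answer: $25$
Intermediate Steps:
$p{\left(S \right)} = 7 - 2 S^{2}$ ($p{\left(S \right)} = 7 - S \left(S + S\right) = 7 - S 2 S = 7 - 2 S^{2}$)
$p^{2}{\left(1 \right)} = \left(7 - 2 \cdot 1^{2}\right)^{2} = \left(7 - 2\right)^{2} = 5^{2} = 25$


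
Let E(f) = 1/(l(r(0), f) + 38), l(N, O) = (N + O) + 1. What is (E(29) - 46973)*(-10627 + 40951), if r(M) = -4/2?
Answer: -15668496718/11 ≈ -1.4244e+9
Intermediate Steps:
r(M) = -2 (r(M) = -4*½ = -2)
l(N, O) = 1 + N + O
E(f) = 1/(37 + f) (E(f) = 1/((1 - 2 + f) + 38) = 1/((-1 + f) + 38) = 1/(37 + f))
(E(29) - 46973)*(-10627 + 40951) = (1/(37 + 29) - 46973)*(-10627 + 40951) = (1/66 - 46973)*30324 = -3100217/66*30324 = -15668496718/11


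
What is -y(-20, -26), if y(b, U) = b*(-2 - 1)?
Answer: -60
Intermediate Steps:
y(b, U) = -3*b (y(b, U) = b*(-3) = -3*b)
-y(-20, -26) = -(-3)*(-20) = -1*60 = -60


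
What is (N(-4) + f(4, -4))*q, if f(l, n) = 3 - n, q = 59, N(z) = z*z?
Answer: 1357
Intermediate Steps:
N(z) = z²
(N(-4) + f(4, -4))*q = ((-4)² + (3 - 1*(-4)))*59 = (16 + (3 + 4))*59 = (16 + 7)*59 = 23*59 = 1357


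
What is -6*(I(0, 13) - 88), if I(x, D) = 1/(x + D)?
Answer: 6858/13 ≈ 527.54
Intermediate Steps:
I(x, D) = 1/(D + x)
-6*(I(0, 13) - 88) = -6*(1/(13 + 0) - 88) = -6*(1/13 - 88) = -6*(-1143/13) = 6858/13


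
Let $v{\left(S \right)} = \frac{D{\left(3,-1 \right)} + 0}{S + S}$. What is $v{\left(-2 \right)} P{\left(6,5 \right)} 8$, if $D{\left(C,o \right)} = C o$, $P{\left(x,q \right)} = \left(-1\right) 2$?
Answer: $-12$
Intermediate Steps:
$P{\left(x,q \right)} = -2$
$v{\left(S \right)} = - \frac{3}{2 S}$ ($v{\left(S \right)} = \frac{3 \left(-1\right) + 0}{S + S} = \frac{-3 + 0}{2 S} = - 3 \frac{1}{2 S} = - \frac{3}{2 S}$)
$v{\left(-2 \right)} P{\left(6,5 \right)} 8 = - \frac{3}{2 \left(-2\right)} \left(-2\right) 8 = \left(- \frac{3}{2}\right) \left(- \frac{1}{2}\right) \left(-2\right) 8 = \frac{3}{4} \left(-2\right) 8 = \left(- \frac{3}{2}\right) 8 = -12$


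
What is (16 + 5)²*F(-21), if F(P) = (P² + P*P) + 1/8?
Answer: 3112137/8 ≈ 3.8902e+5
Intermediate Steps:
F(P) = ⅛ + 2*P² (F(P) = (P² + P²) + 1*(⅛) = 2*P² + ⅛ = ⅛ + 2*P²)
(16 + 5)²*F(-21) = (16 + 5)²*(⅛ + 2*(-21)²) = 21²*(⅛ + 2*441) = 441*(⅛ + 882) = 441*(7057/8) = 3112137/8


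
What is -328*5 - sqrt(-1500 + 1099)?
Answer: -1640 - I*sqrt(401) ≈ -1640.0 - 20.025*I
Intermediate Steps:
-328*5 - sqrt(-1500 + 1099) = -1640 - sqrt(-401) = -1640 - I*sqrt(401)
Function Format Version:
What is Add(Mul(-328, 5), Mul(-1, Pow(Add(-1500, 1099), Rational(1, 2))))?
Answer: Add(-1640, Mul(-1, I, Pow(401, Rational(1, 2)))) ≈ Add(-1640.0, Mul(-20.025, I))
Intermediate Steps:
Add(Mul(-328, 5), Mul(-1, Pow(Add(-1500, 1099), Rational(1, 2)))) = Add(-1640, Mul(-1, Pow(-401, Rational(1, 2)))) = Add(-1640, Mul(-1, Mul(I, Pow(401, Rational(1, 2))))) = Add(-1640, Mul(-1, I, Pow(401, Rational(1, 2))))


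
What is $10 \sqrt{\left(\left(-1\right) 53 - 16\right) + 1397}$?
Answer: $40 \sqrt{83} \approx 364.42$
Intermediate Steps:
$10 \sqrt{\left(\left(-1\right) 53 - 16\right) + 1397} = 10 \sqrt{\left(-53 - 16\right) + 1397} = 10 \sqrt{-69 + 1397} = 10 \sqrt{1328} = 10 \cdot 4 \sqrt{83} = 40 \sqrt{83}$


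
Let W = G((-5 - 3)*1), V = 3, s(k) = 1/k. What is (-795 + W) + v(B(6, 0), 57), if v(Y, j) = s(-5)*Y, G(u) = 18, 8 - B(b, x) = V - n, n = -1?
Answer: -3889/5 ≈ -777.80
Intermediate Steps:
s(k) = 1/k
B(b, x) = 4 (B(b, x) = 8 - (3 - 1*(-1)) = 8 - (3 + 1) = 8 - 1*4 = 8 - 4 = 4)
v(Y, j) = -Y/5 (v(Y, j) = Y/(-5) = -Y/5)
W = 18
(-795 + W) + v(B(6, 0), 57) = (-795 + 18) - ⅕*4 = -777 - ⅘ = -3889/5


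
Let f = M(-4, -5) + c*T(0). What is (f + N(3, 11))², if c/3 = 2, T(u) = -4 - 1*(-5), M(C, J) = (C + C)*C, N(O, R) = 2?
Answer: 1600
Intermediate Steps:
M(C, J) = 2*C² (M(C, J) = (2*C)*C = 2*C²)
T(u) = 1 (T(u) = -4 + 5 = 1)
c = 6 (c = 3*2 = 6)
f = 38 (f = 2*(-4)² + 6*1 = 2*16 + 6 = 32 + 6 = 38)
(f + N(3, 11))² = (38 + 2)² = 40² = 1600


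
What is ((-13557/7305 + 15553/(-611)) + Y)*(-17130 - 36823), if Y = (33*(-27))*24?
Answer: 1718695858542112/1487785 ≈ 1.1552e+9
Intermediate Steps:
Y = -21384 (Y = -891*24 = -21384)
((-13557/7305 + 15553/(-611)) + Y)*(-17130 - 36823) = ((-13557/7305 + 15553/(-611)) - 21384)*(-17130 - 36823) = ((-13557*1/7305 + 15553*(-1/611)) - 21384)*(-53953) = ((-4519/2435 - 15553/611) - 21384)*(-53953) = (-40632664/1487785 - 21384)*(-53953) = -31855427104/1487785*(-53953) = 1718695858542112/1487785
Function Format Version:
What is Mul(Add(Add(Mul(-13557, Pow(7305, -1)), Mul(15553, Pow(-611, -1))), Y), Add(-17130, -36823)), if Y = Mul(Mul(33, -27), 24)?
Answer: Rational(1718695858542112, 1487785) ≈ 1.1552e+9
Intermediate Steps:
Y = -21384 (Y = Mul(-891, 24) = -21384)
Mul(Add(Add(Mul(-13557, Pow(7305, -1)), Mul(15553, Pow(-611, -1))), Y), Add(-17130, -36823)) = Mul(Add(Add(Mul(-13557, Pow(7305, -1)), Mul(15553, Pow(-611, -1))), -21384), Add(-17130, -36823)) = Mul(Add(Add(Mul(-13557, Rational(1, 7305)), Mul(15553, Rational(-1, 611))), -21384), -53953) = Mul(Add(Add(Rational(-4519, 2435), Rational(-15553, 611)), -21384), -53953) = Mul(Add(Rational(-40632664, 1487785), -21384), -53953) = Mul(Rational(-31855427104, 1487785), -53953) = Rational(1718695858542112, 1487785)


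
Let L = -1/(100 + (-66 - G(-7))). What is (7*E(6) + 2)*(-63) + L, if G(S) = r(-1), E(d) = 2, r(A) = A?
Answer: -35281/35 ≈ -1008.0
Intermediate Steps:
G(S) = -1
L = -1/35 (L = -1/(100 + (-66 - 1*(-1))) = -1/(100 + (-66 + 1)) = -1/(100 - 65) = -1/35 ≈ -0.028571)
(7*E(6) + 2)*(-63) + L = (7*2 + 2)*(-63) - 1/35 = (14 + 2)*(-63) - 1/35 = 16*(-63) - 1/35 = -1008 - 1/35 = -35281/35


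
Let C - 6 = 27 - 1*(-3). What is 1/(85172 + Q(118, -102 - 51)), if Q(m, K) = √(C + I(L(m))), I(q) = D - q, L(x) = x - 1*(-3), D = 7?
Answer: 42586/3627134831 - I*√78/7254269662 ≈ 1.1741e-5 - 1.2175e-9*I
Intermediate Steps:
L(x) = 3 + x (L(x) = x + 3 = 3 + x)
C = 36 (C = 6 + (27 - 1*(-3)) = 6 + (27 + 3) = 6 + 30 = 36)
I(q) = 7 - q
Q(m, K) = √(40 - m) (Q(m, K) = √(36 + (7 - (3 + m))) = √(36 + (7 + (-3 - m))) = √(36 + (4 - m)) = √(40 - m))
1/(85172 + Q(118, -102 - 51)) = 1/(85172 + √(40 - 1*118)) = 1/(85172 + √(40 - 118)) = 1/(85172 + √(-78)) = 1/(85172 + I*√78)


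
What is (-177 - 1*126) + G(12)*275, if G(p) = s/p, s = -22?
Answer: -4843/6 ≈ -807.17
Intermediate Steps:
G(p) = -22/p
(-177 - 1*126) + G(12)*275 = (-177 - 1*126) - 22/12*275 = (-177 - 126) - 22*1/12*275 = -303 - 11/6*275 = -303 - 3025/6 = -4843/6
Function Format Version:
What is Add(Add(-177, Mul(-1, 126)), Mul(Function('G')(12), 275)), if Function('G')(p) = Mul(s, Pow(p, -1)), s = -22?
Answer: Rational(-4843, 6) ≈ -807.17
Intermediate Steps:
Function('G')(p) = Mul(-22, Pow(p, -1))
Add(Add(-177, Mul(-1, 126)), Mul(Function('G')(12), 275)) = Add(Add(-177, Mul(-1, 126)), Mul(Mul(-22, Pow(12, -1)), 275)) = Add(Add(-177, -126), Mul(Mul(-22, Rational(1, 12)), 275)) = Add(-303, Mul(Rational(-11, 6), 275)) = Add(-303, Rational(-3025, 6)) = Rational(-4843, 6)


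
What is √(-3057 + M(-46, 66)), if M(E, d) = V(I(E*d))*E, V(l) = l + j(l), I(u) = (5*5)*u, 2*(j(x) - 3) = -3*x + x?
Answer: 3*I*√355 ≈ 56.524*I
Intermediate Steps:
j(x) = 3 - x (j(x) = 3 + (-3*x + x)/2 = 3 + (-2*x)/2 = 3 - x)
I(u) = 25*u
V(l) = 3 (V(l) = l + (3 - l) = 3)
M(E, d) = 3*E
√(-3057 + M(-46, 66)) = √(-3057 + 3*(-46)) = √(-3057 - 138) = √(-3195) = 3*I*√355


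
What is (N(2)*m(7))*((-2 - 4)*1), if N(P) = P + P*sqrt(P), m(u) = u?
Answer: -84 - 84*sqrt(2) ≈ -202.79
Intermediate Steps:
N(P) = P + P**(3/2)
(N(2)*m(7))*((-2 - 4)*1) = ((2 + 2**(3/2))*7)*((-2 - 4)*1) = ((2 + 2*sqrt(2))*7)*(-6*1) = (14 + 14*sqrt(2))*(-6) = -84 - 84*sqrt(2)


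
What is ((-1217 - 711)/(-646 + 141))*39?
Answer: 75192/505 ≈ 148.90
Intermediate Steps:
((-1217 - 711)/(-646 + 141))*39 = -1928/(-505)*39 = -1928*(-1/505)*39 = (1928/505)*39 = 75192/505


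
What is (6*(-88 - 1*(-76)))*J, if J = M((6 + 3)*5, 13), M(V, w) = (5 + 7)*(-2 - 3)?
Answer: 4320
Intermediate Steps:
M(V, w) = -60 (M(V, w) = 12*(-5) = -60)
J = -60
(6*(-88 - 1*(-76)))*J = (6*(-88 - 1*(-76)))*(-60) = (6*(-88 + 76))*(-60) = (6*(-12))*(-60) = -72*(-60) = 4320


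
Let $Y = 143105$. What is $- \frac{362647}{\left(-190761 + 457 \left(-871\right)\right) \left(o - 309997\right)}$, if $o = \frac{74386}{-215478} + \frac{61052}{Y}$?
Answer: $- \frac{5591287672657965}{2814225067645148250016} \approx -1.9868 \cdot 10^{-6}$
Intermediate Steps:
$o = \frac{1255177163}{15417989595}$ ($o = \frac{74386}{-215478} + \frac{61052}{143105} = 74386 \left(- \frac{1}{215478}\right) + 61052 \cdot \frac{1}{143105} = - \frac{37193}{107739} + \frac{61052}{143105} = \frac{1255177163}{15417989595} \approx 0.08141$)
$- \frac{362647}{\left(-190761 + 457 \left(-871\right)\right) \left(o - 309997\right)} = - \frac{362647}{\left(-190761 + 457 \left(-871\right)\right) \left(\frac{1255177163}{15417989595} - 309997\right)} = - \frac{362647}{\left(-190761 - 398047\right) \left(- \frac{4779529265304052}{15417989595}\right)} = - \frac{362647}{\left(-588808\right) \left(- \frac{4779529265304052}{15417989595}\right)} = - \frac{362647}{\frac{2814225067645148250016}{15417989595}} = \left(-362647\right) \frac{15417989595}{2814225067645148250016} = - \frac{5591287672657965}{2814225067645148250016}$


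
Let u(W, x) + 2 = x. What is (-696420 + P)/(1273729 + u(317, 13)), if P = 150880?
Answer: -27277/63687 ≈ -0.42830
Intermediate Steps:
u(W, x) = -2 + x
(-696420 + P)/(1273729 + u(317, 13)) = (-696420 + 150880)/(1273729 + (-2 + 13)) = -545540/(1273729 + 11) = -545540/1273740 = -545540*1/1273740 = -27277/63687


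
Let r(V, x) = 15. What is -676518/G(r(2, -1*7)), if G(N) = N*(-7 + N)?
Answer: -112753/20 ≈ -5637.6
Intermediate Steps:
-676518/G(r(2, -1*7)) = -676518*1/(15*(-7 + 15)) = -676518/(15*8) = -676518/120 = -676518*1/120 = -112753/20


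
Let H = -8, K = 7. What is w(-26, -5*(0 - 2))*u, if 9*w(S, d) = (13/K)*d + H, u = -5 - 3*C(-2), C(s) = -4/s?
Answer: -814/63 ≈ -12.921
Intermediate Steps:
u = -11 (u = -5 - (-12)/(-2) = -5 - (-12)*(-1)/2 = -5 - 3*2 = -5 - 6 = -11)
w(S, d) = -8/9 + 13*d/63 (w(S, d) = ((13/7)*d - 8)/9 = ((13*(⅐))*d - 8)/9 = (13*d/7 - 8)/9 = (-8 + 13*d/7)/9 = -8/9 + 13*d/63)
w(-26, -5*(0 - 2))*u = (-8/9 + 13*(-5*(0 - 2))/63)*(-11) = (-8/9 + 13*(-5*(-2))/63)*(-11) = (-8/9 + (13/63)*10)*(-11) = (-8/9 + 130/63)*(-11) = (74/63)*(-11) = -814/63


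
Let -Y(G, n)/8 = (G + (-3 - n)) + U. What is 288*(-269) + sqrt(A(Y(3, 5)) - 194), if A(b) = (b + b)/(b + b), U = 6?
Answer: -77472 + I*sqrt(193) ≈ -77472.0 + 13.892*I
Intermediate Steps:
Y(G, n) = -24 - 8*G + 8*n (Y(G, n) = -8*((G + (-3 - n)) + 6) = -8*((-3 + G - n) + 6) = -8*(3 + G - n) = -24 - 8*G + 8*n)
A(b) = 1 (A(b) = (2*b)/((2*b)) = (2*b)*(1/(2*b)) = 1)
288*(-269) + sqrt(A(Y(3, 5)) - 194) = 288*(-269) + sqrt(1 - 194) = -77472 + sqrt(-193) = -77472 + I*sqrt(193)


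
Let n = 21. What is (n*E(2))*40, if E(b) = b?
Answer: 1680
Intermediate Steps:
(n*E(2))*40 = (21*2)*40 = 42*40 = 1680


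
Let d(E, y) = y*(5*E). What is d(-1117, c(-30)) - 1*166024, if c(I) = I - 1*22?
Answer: 124396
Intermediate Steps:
c(I) = -22 + I (c(I) = I - 22 = -22 + I)
d(E, y) = 5*E*y
d(-1117, c(-30)) - 1*166024 = 5*(-1117)*(-22 - 30) - 1*166024 = 5*(-1117)*(-52) - 166024 = 290420 - 166024 = 124396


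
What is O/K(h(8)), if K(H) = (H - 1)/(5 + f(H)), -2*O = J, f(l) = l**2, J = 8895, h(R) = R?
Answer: -613755/14 ≈ -43840.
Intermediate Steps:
O = -8895/2 (O = -1/2*8895 = -8895/2 ≈ -4447.5)
K(H) = (-1 + H)/(5 + H**2) (K(H) = (H - 1)/(5 + H**2) = (-1 + H)/(5 + H**2))
O/K(h(8)) = -8895*(5 + 8**2)/(-1 + 8)/2 = -8895/(2*(7/(5 + 64))) = -8895/(2*(7/69)) = -8895/(2*((1/69)*7)) = -8895/(2*7/69) = -8895/2*69/7 = -613755/14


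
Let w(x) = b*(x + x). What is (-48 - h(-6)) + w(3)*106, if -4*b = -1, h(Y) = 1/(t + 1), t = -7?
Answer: 667/6 ≈ 111.17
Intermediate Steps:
h(Y) = -⅙ (h(Y) = 1/(-7 + 1) = 1/(-6) = -⅙)
b = ¼ (b = -¼*(-1) = ¼ ≈ 0.25000)
w(x) = x/2 (w(x) = (x + x)/4 = (2*x)/4 = x/2)
(-48 - h(-6)) + w(3)*106 = (-48 - 1*(-⅙)) + ((½)*3)*106 = (-48 + ⅙) + (3/2)*106 = -287/6 + 159 = 667/6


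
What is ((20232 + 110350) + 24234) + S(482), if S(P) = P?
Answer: 155298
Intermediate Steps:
((20232 + 110350) + 24234) + S(482) = ((20232 + 110350) + 24234) + 482 = (130582 + 24234) + 482 = 154816 + 482 = 155298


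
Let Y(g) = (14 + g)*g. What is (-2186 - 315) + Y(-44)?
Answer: -1181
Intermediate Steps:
Y(g) = g*(14 + g)
(-2186 - 315) + Y(-44) = (-2186 - 315) - 44*(14 - 44) = -2501 - 44*(-30) = -2501 + 1320 = -1181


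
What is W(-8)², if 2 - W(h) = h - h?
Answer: 4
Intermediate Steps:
W(h) = 2 (W(h) = 2 - (h - h) = 2 - 1*0 = 2 + 0 = 2)
W(-8)² = 2² = 4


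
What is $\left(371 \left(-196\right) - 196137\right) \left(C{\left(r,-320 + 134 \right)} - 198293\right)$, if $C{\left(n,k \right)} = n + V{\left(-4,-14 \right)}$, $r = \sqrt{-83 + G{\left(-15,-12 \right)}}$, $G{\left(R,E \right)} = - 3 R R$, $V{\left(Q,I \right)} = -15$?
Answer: $53315700724 - 268853 i \sqrt{758} \approx 5.3316 \cdot 10^{10} - 7.402 \cdot 10^{6} i$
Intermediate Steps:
$G{\left(R,E \right)} = - 3 R^{2}$
$r = i \sqrt{758}$ ($r = \sqrt{-83 - 3 \left(-15\right)^{2}} = \sqrt{-83 - 675} = \sqrt{-758} = i \sqrt{758} \approx 27.532 i$)
$C{\left(n,k \right)} = -15 + n$ ($C{\left(n,k \right)} = n - 15 = -15 + n$)
$\left(371 \left(-196\right) - 196137\right) \left(C{\left(r,-320 + 134 \right)} - 198293\right) = \left(371 \left(-196\right) - 196137\right) \left(\left(-15 + i \sqrt{758}\right) - 198293\right) = \left(-72716 - 196137\right) \left(-198308 + i \sqrt{758}\right) = - 268853 \left(-198308 + i \sqrt{758}\right) = 53315700724 - 268853 i \sqrt{758}$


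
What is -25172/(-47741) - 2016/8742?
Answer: 20634628/69558637 ≈ 0.29665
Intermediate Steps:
-25172/(-47741) - 2016/8742 = -25172*(-1/47741) - 2016*1/8742 = 25172/47741 - 336/1457 = 20634628/69558637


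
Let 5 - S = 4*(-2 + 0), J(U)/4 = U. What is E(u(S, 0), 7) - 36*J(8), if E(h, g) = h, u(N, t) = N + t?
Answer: -1139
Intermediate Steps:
J(U) = 4*U
S = 13 (S = 5 - 4*(-2 + 0) = 5 - 4*(-2) = 5 - 1*(-8) = 5 + 8 = 13)
E(u(S, 0), 7) - 36*J(8) = (13 + 0) - 144*8 = 13 - 36*32 = 13 - 1152 = -1139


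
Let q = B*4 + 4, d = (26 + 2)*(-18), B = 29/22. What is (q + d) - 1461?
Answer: -21513/11 ≈ -1955.7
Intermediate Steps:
B = 29/22 (B = 29*(1/22) = 29/22 ≈ 1.3182)
d = -504 (d = 28*(-18) = -504)
q = 102/11 (q = (29/22)*4 + 4 = 58/11 + 4 = 102/11 ≈ 9.2727)
(q + d) - 1461 = (102/11 - 504) - 1461 = -5442/11 - 1461 = -21513/11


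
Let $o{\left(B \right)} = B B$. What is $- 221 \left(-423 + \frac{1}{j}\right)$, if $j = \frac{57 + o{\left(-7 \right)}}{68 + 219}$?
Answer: $\frac{9845771}{106} \approx 92885.0$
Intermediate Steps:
$o{\left(B \right)} = B^{2}$
$j = \frac{106}{287}$ ($j = \frac{57 + \left(-7\right)^{2}}{68 + 219} = \frac{57 + 49}{287} = 106 \cdot \frac{1}{287} = \frac{106}{287} \approx 0.36934$)
$- 221 \left(-423 + \frac{1}{j}\right) = - 221 \left(-423 + \frac{1}{\frac{106}{287}}\right) = - 221 \left(-423 + \frac{287}{106}\right) = \left(-221\right) \left(- \frac{44551}{106}\right) = \frac{9845771}{106}$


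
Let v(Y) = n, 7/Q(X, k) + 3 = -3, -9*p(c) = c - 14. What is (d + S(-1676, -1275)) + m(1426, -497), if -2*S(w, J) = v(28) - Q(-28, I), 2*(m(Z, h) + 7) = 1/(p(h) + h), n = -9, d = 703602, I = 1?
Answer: 4181488355/5943 ≈ 7.0360e+5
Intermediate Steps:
p(c) = 14/9 - c/9 (p(c) = -(c - 14)/9 = -(-14 + c)/9 = 14/9 - c/9)
Q(X, k) = -7/6 (Q(X, k) = 7/(-3 - 3) = 7/(-6) = 7*(-⅙) = -7/6)
v(Y) = -9
m(Z, h) = -7 + 1/(2*(14/9 + 8*h/9)) (m(Z, h) = -7 + 1/(2*((14/9 - h/9) + h)) = -7 + 1/(2*(14/9 + 8*h/9)))
S(w, J) = 47/12 (S(w, J) = -(-9 - 1*(-7/6))/2 = -(-9 + 7/6)/2 = -½*(-47/6) = 47/12)
(d + S(-1676, -1275)) + m(1426, -497) = (703602 + 47/12) + (-187 - 112*(-497))/(4*(7 + 4*(-497))) = 8443271/12 + (-187 + 55664)/(4*(7 - 1988)) = 8443271/12 + (¼)*55477/(-1981) = 8443271/12 + (¼)*(-1/1981)*55477 = 8443271/12 - 55477/7924 = 4181488355/5943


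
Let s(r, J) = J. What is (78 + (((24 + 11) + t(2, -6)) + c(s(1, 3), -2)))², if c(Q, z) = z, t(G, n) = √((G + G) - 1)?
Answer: (111 + √3)² ≈ 12709.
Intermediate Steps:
t(G, n) = √(-1 + 2*G) (t(G, n) = √(2*G - 1) = √(-1 + 2*G))
(78 + (((24 + 11) + t(2, -6)) + c(s(1, 3), -2)))² = (78 + (((24 + 11) + √(-1 + 2*2)) - 2))² = (78 + ((35 + √(-1 + 4)) - 2))² = (78 + ((35 + √3) - 2))² = (78 + (33 + √3))² = (111 + √3)²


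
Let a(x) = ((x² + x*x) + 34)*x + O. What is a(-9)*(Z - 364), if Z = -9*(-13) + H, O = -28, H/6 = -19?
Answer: 646912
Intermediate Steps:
H = -114 (H = 6*(-19) = -114)
a(x) = -28 + x*(34 + 2*x²) (a(x) = ((x² + x*x) + 34)*x - 28 = ((x² + x²) + 34)*x - 28 = (2*x² + 34)*x - 28 = (34 + 2*x²)*x - 28 = x*(34 + 2*x²) - 28 = -28 + x*(34 + 2*x²))
Z = 3 (Z = -9*(-13) - 114 = 117 - 114 = 3)
a(-9)*(Z - 364) = (-28 + 2*(-9)³ + 34*(-9))*(3 - 364) = (-28 + 2*(-729) - 306)*(-361) = (-28 - 1458 - 306)*(-361) = -1792*(-361) = 646912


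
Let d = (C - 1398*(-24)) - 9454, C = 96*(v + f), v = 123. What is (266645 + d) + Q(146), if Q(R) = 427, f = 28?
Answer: 305666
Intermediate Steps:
C = 14496 (C = 96*(123 + 28) = 96*151 = 14496)
d = 38594 (d = (14496 - 1398*(-24)) - 9454 = (14496 + 33552) - 9454 = 48048 - 9454 = 38594)
(266645 + d) + Q(146) = (266645 + 38594) + 427 = 305239 + 427 = 305666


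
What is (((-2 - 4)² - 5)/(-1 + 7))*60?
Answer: 310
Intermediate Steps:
(((-2 - 4)² - 5)/(-1 + 7))*60 = (((-6)² - 5)/6)*60 = ((36 - 5)*(⅙))*60 = (31*(⅙))*60 = (31/6)*60 = 310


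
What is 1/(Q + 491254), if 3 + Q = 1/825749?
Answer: 825749/405650022000 ≈ 2.0356e-6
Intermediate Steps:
Q = -2477246/825749 (Q = -3 + 1/825749 = -2477246/825749 ≈ -3.0000)
1/(Q + 491254) = 1/(-2477246/825749 + 491254) = 1/(405650022000/825749) = 825749/405650022000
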